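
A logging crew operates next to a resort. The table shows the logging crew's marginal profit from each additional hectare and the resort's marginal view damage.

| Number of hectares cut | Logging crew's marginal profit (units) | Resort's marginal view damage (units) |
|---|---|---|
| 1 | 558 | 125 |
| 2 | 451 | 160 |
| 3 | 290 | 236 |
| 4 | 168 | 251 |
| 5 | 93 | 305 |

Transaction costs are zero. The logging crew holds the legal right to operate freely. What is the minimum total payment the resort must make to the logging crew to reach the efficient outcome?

Left alone the logging crew would choose level 5 (marginal profit stays positive).
Efficient level: k* = 3 (marginal profit ≥ marginal view damage through 3).
The resort must at least cover the logging crew's forgone profit from cutting 5→3: 168 + 93 = 261.

261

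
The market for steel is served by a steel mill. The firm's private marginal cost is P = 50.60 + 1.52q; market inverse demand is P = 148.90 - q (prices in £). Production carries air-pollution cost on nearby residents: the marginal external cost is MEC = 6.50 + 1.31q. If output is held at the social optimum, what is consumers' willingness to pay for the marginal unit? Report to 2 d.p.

Social marginal cost = private MC + MEC = 57.10 + 2.83q.
Set SMC = demand: 57.10 + 2.83q = 148.90 - q → q* = 23.9687.
Consumer price on the demand curve at q*: 148.90 − 1.00×23.9687 = 124.9313.

P = £124.93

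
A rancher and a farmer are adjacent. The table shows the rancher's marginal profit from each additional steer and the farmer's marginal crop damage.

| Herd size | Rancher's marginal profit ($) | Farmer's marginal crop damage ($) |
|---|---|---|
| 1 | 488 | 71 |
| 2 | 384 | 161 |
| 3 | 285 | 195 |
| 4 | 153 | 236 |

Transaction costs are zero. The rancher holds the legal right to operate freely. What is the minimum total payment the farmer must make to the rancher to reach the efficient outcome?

$153

Left alone the rancher would choose level 4 (marginal profit stays positive).
Efficient level: k* = 3 (marginal profit ≥ marginal crop damage through 3).
The farmer must at least cover the rancher's forgone profit from cutting 4→3: 153 = 153.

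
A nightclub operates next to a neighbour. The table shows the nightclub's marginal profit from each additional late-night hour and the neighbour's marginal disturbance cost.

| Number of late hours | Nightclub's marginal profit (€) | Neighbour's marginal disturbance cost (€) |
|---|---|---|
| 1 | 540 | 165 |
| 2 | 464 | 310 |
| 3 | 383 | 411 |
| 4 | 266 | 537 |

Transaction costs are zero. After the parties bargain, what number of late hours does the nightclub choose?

2

Bargaining reaches the level where marginal profit last exceeds marginal disturbance cost.
That holds through level 2 (464 ≥ 310) but not at 3 (383 < 411).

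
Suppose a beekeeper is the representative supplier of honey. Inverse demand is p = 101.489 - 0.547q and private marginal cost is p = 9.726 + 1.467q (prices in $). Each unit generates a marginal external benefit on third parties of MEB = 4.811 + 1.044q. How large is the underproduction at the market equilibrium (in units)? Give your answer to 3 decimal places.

Market equilibrium (private): 9.726 + 1.467q = 101.489 - 0.547q → q_m = 45.5626.
Social marginal cost = private MC − MEB = 4.915 + 0.423q.
Set SMC = demand: 4.915 + 0.423q = 101.489 - 0.547q → q* = 99.5608.
Gap = |45.5626 − 99.5608| = 53.9982.

53.998 units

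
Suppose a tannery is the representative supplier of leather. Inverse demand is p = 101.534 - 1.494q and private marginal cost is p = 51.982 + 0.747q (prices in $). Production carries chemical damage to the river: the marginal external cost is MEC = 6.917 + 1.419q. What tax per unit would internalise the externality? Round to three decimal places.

tax = $23.447 per unit

Social marginal cost = private MC + MEC = 58.899 + 2.166q.
Set SMC = demand: 58.899 + 2.166q = 101.534 - 1.494q → q* = 11.6489.
The Pigouvian tax equals MEC at q*: 6.917 + 1.419×11.6489 = 23.4468.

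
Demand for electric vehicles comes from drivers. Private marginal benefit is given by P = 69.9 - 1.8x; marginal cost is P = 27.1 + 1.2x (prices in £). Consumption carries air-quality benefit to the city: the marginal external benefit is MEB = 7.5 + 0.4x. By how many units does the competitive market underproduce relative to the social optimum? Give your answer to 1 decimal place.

Market equilibrium (private): 27.1 + 1.2x = 69.9 - 1.8x → x_m = 14.2667.
Social marginal benefit = demand + MEB = 77.4 - 1.4x.
Set SMB = MC: 77.4 - 1.4x = 27.1 + 1.2x → x* = 19.3462.
Gap = |14.2667 − 19.3462| = 5.0795.

5.1 units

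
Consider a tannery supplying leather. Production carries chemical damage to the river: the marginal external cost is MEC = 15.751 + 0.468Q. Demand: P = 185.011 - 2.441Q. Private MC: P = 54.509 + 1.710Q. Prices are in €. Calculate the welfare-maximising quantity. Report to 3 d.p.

Social marginal cost = private MC + MEC = 70.260 + 2.178Q.
Set SMC = demand: 70.260 + 2.178Q = 185.011 - 2.441Q → Q* = 24.8433.

Q* = 24.843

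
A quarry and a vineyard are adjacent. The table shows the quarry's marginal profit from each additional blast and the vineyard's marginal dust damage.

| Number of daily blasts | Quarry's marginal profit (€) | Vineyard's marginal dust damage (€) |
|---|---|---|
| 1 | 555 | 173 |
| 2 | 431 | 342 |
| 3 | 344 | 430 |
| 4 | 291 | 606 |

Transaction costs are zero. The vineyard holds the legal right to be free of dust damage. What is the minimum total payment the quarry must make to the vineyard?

€515

Efficient level: marginal profit ≥ marginal dust damage through level 2, so k* = 2.
With the vineyard holding the right, the quarry must at least compensate total damage at k*: 173 + 342 = 515.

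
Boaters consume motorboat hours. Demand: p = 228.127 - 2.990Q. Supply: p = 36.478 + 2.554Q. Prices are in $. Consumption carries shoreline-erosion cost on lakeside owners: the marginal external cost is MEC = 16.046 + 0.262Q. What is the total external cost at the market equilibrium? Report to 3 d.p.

Market equilibrium (private): 36.478 + 2.554Q = 228.127 - 2.990Q → Q_m = 34.5687.
Total external cost = ∫₀^{Q_m} (16.046 + 0.262Q) dQ = 16.046×34.5687 + ½×0.262×34.5687² = 711.2337.

$711.234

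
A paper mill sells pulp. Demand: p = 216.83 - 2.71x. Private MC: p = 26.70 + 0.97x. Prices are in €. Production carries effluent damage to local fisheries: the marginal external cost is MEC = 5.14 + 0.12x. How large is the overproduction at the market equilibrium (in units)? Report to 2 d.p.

Market equilibrium (private): 26.70 + 0.97x = 216.83 - 2.71x → x_m = 51.6658.
Social marginal cost = private MC + MEC = 31.84 + 1.09x.
Set SMC = demand: 31.84 + 1.09x = 216.83 - 2.71x → x* = 48.6816.
Gap = |51.6658 − 48.6816| = 2.9842.

2.98 units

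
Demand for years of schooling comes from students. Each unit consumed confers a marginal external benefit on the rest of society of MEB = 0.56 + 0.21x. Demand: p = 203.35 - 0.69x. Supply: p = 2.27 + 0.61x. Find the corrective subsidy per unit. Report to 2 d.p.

Social marginal benefit = demand + MEB = 203.91 - 0.48x.
Set SMB = MC: 203.91 - 0.48x = 2.27 + 0.61x → x* = 184.9908.
The Pigouvian subsidy equals MEB at x*: 0.56 + 0.21×184.9908 = 39.4081.

subsidy = 39.41 per unit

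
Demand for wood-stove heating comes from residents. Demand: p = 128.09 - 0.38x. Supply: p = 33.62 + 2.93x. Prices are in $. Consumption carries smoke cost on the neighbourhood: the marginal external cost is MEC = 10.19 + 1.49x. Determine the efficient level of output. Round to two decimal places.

Social marginal benefit = demand − MEC = 117.90 - 1.87x.
Set SMB = MC: 117.90 - 1.87x = 33.62 + 2.93x → x* = 17.5583.

x* = 17.56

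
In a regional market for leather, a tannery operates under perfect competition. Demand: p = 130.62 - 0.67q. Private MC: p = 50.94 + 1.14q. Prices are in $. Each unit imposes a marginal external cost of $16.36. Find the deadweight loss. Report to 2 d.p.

DWL = $73.94

Market equilibrium (private): 50.94 + 1.14q = 130.62 - 0.67q → q_m = 44.0221.
Social marginal cost = private MC + MEC = 67.30 + 1.14q.
Set SMC = demand: 67.30 + 1.14q = 130.62 - 0.67q → q* = 34.9834.
Height of the DWL triangle at q_m is SMC(q_m) − demand(q_m) = MEC(q_m) = 16.3600.
DWL = ½ × 9.0387 × 16.3600 = 73.9366.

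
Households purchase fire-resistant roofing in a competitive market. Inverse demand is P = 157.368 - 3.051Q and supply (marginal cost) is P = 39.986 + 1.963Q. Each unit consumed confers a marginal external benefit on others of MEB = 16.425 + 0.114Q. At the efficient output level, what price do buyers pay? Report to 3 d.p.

P = 74.053

Social marginal benefit = demand + MEB = 173.793 - 2.937Q.
Set SMB = MC: 173.793 - 2.937Q = 39.986 + 1.963Q → Q* = 27.3076.
Consumer price on the demand curve at Q*: 157.368 − 3.051×27.3076 = 74.0525.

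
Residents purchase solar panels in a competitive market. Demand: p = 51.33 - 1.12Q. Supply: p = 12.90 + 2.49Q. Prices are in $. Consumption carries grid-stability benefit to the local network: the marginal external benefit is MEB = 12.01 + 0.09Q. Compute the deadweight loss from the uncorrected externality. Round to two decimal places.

Market equilibrium (private): 12.90 + 2.49Q = 51.33 - 1.12Q → Q_m = 10.6454.
Social marginal benefit = demand + MEB = 63.34 - 1.03Q.
Set SMB = MC: 63.34 - 1.03Q = 12.90 + 2.49Q → Q* = 14.3295.
The loss is the area between SMB and MC from Q* to Q_m; with linear curves that's a triangle of height MEB(Q_m).
DWL = ½ × 3.6841 × 12.9681 = 23.8879.

DWL = $23.89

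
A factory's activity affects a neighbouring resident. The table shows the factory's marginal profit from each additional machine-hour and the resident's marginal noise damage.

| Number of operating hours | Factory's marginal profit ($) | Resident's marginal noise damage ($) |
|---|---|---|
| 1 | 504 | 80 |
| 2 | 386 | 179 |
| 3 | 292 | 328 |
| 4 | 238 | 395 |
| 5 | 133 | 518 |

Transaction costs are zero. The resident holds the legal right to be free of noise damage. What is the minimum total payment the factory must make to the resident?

$259

Efficient level: marginal profit ≥ marginal noise damage through level 2, so k* = 2.
With the resident holding the right, the factory must at least compensate total damage at k*: 80 + 179 = 259.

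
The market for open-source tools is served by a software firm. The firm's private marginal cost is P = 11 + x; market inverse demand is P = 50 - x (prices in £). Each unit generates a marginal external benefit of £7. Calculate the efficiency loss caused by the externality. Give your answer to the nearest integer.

DWL = £12

Market equilibrium (private): 11 + x = 50 - x → x_m = 19.5000.
Social marginal cost = private MC − MEB = 4 + x.
Set SMC = demand: 4 + x = 50 - x → x* = 23.0000.
The loss is the area between SMC and demand from x* to x_m; with linear curves that's a triangle of height MEB(x_m).
DWL = ½ × 3.5000 × 7.0000 = 12.2500.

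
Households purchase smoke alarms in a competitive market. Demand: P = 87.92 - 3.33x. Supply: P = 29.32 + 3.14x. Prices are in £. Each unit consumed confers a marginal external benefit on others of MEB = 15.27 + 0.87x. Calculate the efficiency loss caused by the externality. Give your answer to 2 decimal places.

Market equilibrium (private): 29.32 + 3.14x = 87.92 - 3.33x → x_m = 9.0572.
Social marginal benefit = demand + MEB = 103.19 - 2.46x.
Set SMB = MC: 103.19 - 2.46x = 29.32 + 3.14x → x* = 13.1911.
The welfare-loss triangle has base |x_m − x*| and height MEB(x_m) (the vertical gap between SMB and MC is zero at x* and MEB at x_m).
DWL = ½ × 4.1339 × 23.1498 = 47.8495.

DWL = £47.85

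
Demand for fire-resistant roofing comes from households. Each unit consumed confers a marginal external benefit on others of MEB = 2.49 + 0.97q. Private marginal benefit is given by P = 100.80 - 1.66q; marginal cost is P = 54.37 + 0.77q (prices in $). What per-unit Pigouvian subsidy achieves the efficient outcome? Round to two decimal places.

Social marginal benefit = demand + MEB = 103.29 - 0.69q.
Set SMB = MC: 103.29 - 0.69q = 54.37 + 0.77q → q* = 33.5068.
The Pigouvian subsidy equals MEB at q*: 2.49 + 0.97×33.5068 = 34.9916.

subsidy = $34.99 per unit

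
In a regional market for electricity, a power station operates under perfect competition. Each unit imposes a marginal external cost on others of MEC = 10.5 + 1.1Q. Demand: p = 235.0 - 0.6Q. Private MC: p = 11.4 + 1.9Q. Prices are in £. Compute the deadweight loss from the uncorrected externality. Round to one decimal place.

Market equilibrium (private): 11.4 + 1.9Q = 235.0 - 0.6Q → Q_m = 89.4400.
Social marginal cost = private MC + MEC = 21.9 + 3.0Q.
Set SMC = demand: 21.9 + 3.0Q = 235.0 - 0.6Q → Q* = 59.1944.
Between Q* and Q_m the wedge SMC − demand runs linearly from 0 to MEC(Q_m), so the loss is a triangle.
DWL = ½ × 30.2456 × 108.8840 = 1646.6310.

DWL = £1646.6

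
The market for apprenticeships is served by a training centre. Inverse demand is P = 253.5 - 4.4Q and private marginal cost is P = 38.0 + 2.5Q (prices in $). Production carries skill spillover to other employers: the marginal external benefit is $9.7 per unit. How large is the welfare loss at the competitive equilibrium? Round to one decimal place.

DWL = $6.8

Market equilibrium (private): 38.0 + 2.5Q = 253.5 - 4.4Q → Q_m = 31.2319.
Social marginal cost = private MC − MEB = 28.3 + 2.5Q.
Set SMC = demand: 28.3 + 2.5Q = 253.5 - 4.4Q → Q* = 32.6377.
Height of the DWL triangle at Q_m is demand(Q_m) − SMC(Q_m) = MEB(Q_m) = 9.7000.
DWL = ½ × 1.4058 × 9.7000 = 6.8181.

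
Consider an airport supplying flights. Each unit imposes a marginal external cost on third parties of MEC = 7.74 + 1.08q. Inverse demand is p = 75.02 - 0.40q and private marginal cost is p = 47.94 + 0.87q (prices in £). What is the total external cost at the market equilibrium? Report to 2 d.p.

Market equilibrium (private): 47.94 + 0.87q = 75.02 - 0.40q → q_m = 21.3228.
Total external cost = ∫₀^{q_m} (7.74 + 1.08q) dq = 7.74×21.3228 + ½×1.08×21.3228² = 410.5558.

£410.56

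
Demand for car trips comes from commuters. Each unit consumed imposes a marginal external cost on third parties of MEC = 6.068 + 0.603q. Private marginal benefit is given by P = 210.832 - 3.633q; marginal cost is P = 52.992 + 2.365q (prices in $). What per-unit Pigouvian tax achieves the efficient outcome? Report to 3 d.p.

tax = $19.932 per unit

Social marginal benefit = demand − MEC = 204.764 - 4.236q.
Set SMB = MC: 204.764 - 4.236q = 52.992 + 2.365q → q* = 22.9923.
The Pigouvian tax equals MEC at q*: 6.068 + 0.603×22.9923 = 19.9324.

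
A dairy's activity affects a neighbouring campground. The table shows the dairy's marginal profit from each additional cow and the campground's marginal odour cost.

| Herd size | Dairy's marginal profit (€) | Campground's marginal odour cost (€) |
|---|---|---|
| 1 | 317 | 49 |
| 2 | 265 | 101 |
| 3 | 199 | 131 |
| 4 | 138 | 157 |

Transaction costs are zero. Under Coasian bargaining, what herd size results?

3

Bargaining reaches the level where marginal profit last exceeds marginal odour cost.
That holds through level 3 (199 ≥ 131) but not at 4 (138 < 157).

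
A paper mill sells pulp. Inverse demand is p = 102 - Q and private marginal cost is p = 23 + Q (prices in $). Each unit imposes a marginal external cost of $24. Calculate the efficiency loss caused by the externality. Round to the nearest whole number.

DWL = $144

Market equilibrium (private): 23 + Q = 102 - Q → Q_m = 39.5000.
Social marginal cost = private MC + MEC = 47 + Q.
Set SMC = demand: 47 + Q = 102 - Q → Q* = 27.5000.
Height of the DWL triangle at Q_m is SMC(Q_m) − demand(Q_m) = MEC(Q_m) = 24.0000.
DWL = ½ × 12.0000 × 24.0000 = 144.0000.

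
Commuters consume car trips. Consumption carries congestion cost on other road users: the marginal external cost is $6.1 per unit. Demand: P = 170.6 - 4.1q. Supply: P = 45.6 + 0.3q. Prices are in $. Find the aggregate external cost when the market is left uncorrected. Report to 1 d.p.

Market equilibrium (private): 45.6 + 0.3q = 170.6 - 4.1q → q_m = 28.4091.
Total external cost = MEC × q_m = 6.1 × 28.4091 = 173.2955.

$173.3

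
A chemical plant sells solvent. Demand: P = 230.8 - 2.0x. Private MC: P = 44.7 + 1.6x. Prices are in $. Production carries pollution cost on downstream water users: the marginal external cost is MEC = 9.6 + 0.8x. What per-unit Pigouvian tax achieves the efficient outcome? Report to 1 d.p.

Social marginal cost = private MC + MEC = 54.3 + 2.4x.
Set SMC = demand: 54.3 + 2.4x = 230.8 - 2.0x → x* = 40.1136.
The Pigouvian tax equals MEC at x*: 9.6 + 0.8×40.1136 = 41.6909.

tax = $41.7 per unit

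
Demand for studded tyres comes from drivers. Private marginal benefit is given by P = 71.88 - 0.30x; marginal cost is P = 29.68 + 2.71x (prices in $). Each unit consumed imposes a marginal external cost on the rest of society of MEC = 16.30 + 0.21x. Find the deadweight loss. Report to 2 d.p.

DWL = $57.51

Market equilibrium (private): 29.68 + 2.71x = 71.88 - 0.30x → x_m = 14.0199.
Social marginal benefit = demand − MEC = 55.58 - 0.51x.
Set SMB = MC: 55.58 - 0.51x = 29.68 + 2.71x → x* = 8.0435.
The welfare-loss triangle has base |x_m − x*| and height MEC(x_m) (the vertical gap between SMB and MC is zero at x* and MEC at x_m).
DWL = ½ × 5.9764 × 19.2442 = 57.5055.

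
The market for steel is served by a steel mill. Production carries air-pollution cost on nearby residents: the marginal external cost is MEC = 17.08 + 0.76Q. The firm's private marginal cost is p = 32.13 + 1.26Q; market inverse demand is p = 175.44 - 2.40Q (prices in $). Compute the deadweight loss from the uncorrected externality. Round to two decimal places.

DWL = $248.17

Market equilibrium (private): 32.13 + 1.26Q = 175.44 - 2.40Q → Q_m = 39.1557.
Social marginal cost = private MC + MEC = 49.21 + 2.02Q.
Set SMC = demand: 49.21 + 2.02Q = 175.44 - 2.40Q → Q* = 28.5588.
Between Q* and Q_m the wedge SMC − demand runs linearly from 0 to MEC(Q_m), so the loss is a triangle.
DWL = ½ × 10.5969 × 46.8384 = 248.1709.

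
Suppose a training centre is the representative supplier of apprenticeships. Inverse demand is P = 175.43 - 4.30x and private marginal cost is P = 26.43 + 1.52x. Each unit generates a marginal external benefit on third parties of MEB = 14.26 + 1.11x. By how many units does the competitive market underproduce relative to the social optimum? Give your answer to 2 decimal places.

Market equilibrium (private): 26.43 + 1.52x = 175.43 - 4.30x → x_m = 25.6014.
Social marginal cost = private MC − MEB = 12.17 + 0.41x.
Set SMC = demand: 12.17 + 0.41x = 175.43 - 4.30x → x* = 34.6624.
Gap = |25.6014 − 34.6624| = 9.0610.

9.06 units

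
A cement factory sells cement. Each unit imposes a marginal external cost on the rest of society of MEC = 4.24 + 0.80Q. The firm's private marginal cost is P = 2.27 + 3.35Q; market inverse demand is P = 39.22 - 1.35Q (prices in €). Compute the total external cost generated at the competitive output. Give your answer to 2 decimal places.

€58.06

Market equilibrium (private): 2.27 + 3.35Q = 39.22 - 1.35Q → Q_m = 7.8617.
Total external cost = ∫₀^{Q_m} (4.24 + 0.80Q) dQ = 4.24×7.8617 + ½×0.80×7.8617² = 58.0561.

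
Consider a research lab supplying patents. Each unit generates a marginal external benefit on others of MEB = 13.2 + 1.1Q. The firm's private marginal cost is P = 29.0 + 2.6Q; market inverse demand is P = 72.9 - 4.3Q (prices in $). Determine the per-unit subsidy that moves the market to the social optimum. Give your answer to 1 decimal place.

Social marginal cost = private MC − MEB = 15.8 + 1.5Q.
Set SMC = demand: 15.8 + 1.5Q = 72.9 - 4.3Q → Q* = 9.8448.
The Pigouvian subsidy equals MEB at Q*: 13.2 + 1.1×9.8448 = 24.0293.

subsidy = $24.0 per unit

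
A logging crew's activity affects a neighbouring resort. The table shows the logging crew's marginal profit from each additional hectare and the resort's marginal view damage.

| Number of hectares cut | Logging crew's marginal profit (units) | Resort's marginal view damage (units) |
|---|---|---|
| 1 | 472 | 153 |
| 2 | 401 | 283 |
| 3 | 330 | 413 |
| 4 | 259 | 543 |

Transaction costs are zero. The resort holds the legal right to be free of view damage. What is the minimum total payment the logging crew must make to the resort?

436

Efficient level: marginal profit ≥ marginal view damage through level 2, so k* = 2.
With the resort holding the right, the logging crew must at least compensate total damage at k*: 153 + 283 = 436.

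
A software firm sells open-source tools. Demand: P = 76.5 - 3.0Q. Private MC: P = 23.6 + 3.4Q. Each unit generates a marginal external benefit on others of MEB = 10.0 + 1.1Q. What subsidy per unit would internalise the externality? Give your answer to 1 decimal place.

Social marginal cost = private MC − MEB = 13.6 + 2.3Q.
Set SMC = demand: 13.6 + 2.3Q = 76.5 - 3.0Q → Q* = 11.8679.
The Pigouvian subsidy equals MEB at Q*: 10.0 + 1.1×11.8679 = 23.0547.

subsidy = 23.1 per unit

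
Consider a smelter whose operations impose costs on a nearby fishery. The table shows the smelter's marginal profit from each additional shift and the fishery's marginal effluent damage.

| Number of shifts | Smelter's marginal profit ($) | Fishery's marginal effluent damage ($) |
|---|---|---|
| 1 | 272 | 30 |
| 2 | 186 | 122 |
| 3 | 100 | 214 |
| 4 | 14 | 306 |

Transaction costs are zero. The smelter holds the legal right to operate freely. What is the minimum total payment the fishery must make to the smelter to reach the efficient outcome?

Left alone the smelter would choose level 4 (marginal profit stays positive).
Efficient level: k* = 2 (marginal profit ≥ marginal effluent damage through 2).
The fishery must at least cover the smelter's forgone profit from cutting 4→2: 100 + 14 = 114.

$114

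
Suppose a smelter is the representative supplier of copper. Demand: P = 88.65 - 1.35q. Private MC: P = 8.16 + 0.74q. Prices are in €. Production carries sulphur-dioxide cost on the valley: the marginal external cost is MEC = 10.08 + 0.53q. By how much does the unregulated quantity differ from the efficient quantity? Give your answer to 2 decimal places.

Market equilibrium (private): 8.16 + 0.74q = 88.65 - 1.35q → q_m = 38.5120.
Social marginal cost = private MC + MEC = 18.24 + 1.27q.
Set SMC = demand: 18.24 + 1.27q = 88.65 - 1.35q → q* = 26.8740.
Gap = |38.5120 − 26.8740| = 11.6380.

11.64 units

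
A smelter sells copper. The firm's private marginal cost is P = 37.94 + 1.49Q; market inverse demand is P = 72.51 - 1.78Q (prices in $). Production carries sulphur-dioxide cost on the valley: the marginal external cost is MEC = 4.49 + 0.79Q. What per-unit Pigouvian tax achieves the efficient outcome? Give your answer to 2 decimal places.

tax = $10.34 per unit

Social marginal cost = private MC + MEC = 42.43 + 2.28Q.
Set SMC = demand: 42.43 + 2.28Q = 72.51 - 1.78Q → Q* = 7.4089.
The Pigouvian tax equals MEC at Q*: 4.49 + 0.79×7.4089 = 10.3430.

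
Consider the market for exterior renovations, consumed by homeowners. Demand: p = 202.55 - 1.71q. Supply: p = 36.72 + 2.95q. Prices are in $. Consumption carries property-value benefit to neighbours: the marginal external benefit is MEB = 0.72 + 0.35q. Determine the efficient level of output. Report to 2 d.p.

Social marginal benefit = demand + MEB = 203.27 - 1.36q.
Set SMB = MC: 203.27 - 1.36q = 36.72 + 2.95q → q* = 38.6427.

q* = 38.64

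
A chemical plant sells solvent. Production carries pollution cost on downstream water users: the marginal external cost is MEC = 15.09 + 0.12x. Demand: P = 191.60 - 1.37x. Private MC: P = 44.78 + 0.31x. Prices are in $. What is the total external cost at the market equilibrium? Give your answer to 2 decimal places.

Market equilibrium (private): 44.78 + 0.31x = 191.60 - 1.37x → x_m = 87.3929.
Total external cost = ∫₀^{x_m} (15.09 + 0.12x) dx = 15.09×87.3929 + ½×0.12×87.3929² = 1777.0100.

$1777.01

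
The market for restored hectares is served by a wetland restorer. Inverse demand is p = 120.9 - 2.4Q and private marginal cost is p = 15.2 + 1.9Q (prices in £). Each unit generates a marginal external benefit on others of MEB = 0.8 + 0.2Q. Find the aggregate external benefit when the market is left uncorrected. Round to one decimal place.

£80.1

Market equilibrium (private): 15.2 + 1.9Q = 120.9 - 2.4Q → Q_m = 24.5814.
Total external benefit = ∫₀^{Q_m} (0.8 + 0.2Q) dQ = 0.8×24.5814 + ½×0.2×24.5814² = 80.0896.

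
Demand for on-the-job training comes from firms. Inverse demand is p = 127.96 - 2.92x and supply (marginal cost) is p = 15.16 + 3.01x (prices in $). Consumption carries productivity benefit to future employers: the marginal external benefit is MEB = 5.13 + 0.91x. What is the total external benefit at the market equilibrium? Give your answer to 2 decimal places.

Market equilibrium (private): 15.16 + 3.01x = 127.96 - 2.92x → x_m = 19.0219.
Total external benefit = ∫₀^{x_m} (5.13 + 0.91x) dx = 5.13×19.0219 + ½×0.91×19.0219² = 262.2162.

$262.22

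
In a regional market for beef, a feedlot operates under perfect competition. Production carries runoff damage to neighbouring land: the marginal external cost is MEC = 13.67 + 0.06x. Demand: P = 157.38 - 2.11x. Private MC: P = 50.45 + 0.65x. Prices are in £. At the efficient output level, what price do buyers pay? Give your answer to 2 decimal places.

P = £87.60

Social marginal cost = private MC + MEC = 64.12 + 0.71x.
Set SMC = demand: 64.12 + 0.71x = 157.38 - 2.11x → x* = 33.0709.
Consumer price on the demand curve at x*: 157.38 − 2.11×33.0709 = 87.6004.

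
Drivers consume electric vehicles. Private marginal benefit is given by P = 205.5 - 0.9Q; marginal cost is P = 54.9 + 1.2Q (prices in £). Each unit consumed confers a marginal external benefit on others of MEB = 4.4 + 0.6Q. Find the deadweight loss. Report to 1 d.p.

DWL = £749.8

Market equilibrium (private): 54.9 + 1.2Q = 205.5 - 0.9Q → Q_m = 71.7143.
Social marginal benefit = demand + MEB = 209.9 - 0.3Q.
Set SMB = MC: 209.9 - 0.3Q = 54.9 + 1.2Q → Q* = 103.3333.
The welfare-loss triangle has base |Q_m − Q*| and height MEB(Q_m) (the vertical gap between SMB and MC is zero at Q* and MEB at Q_m).
DWL = ½ × 31.6190 × 47.4286 = 749.8225.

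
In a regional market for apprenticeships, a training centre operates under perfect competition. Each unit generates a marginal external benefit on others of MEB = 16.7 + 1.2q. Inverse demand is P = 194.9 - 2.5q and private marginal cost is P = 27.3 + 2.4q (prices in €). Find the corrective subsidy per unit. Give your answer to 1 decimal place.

subsidy = €76.5 per unit

Social marginal cost = private MC − MEB = 10.6 + 1.2q.
Set SMC = demand: 10.6 + 1.2q = 194.9 - 2.5q → q* = 49.8108.
The Pigouvian subsidy equals MEB at q*: 16.7 + 1.2×49.8108 = 76.4730.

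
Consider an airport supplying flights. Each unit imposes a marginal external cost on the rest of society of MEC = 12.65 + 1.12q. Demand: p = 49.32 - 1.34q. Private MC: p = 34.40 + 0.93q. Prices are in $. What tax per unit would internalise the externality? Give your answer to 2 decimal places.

Social marginal cost = private MC + MEC = 47.05 + 2.05q.
Set SMC = demand: 47.05 + 2.05q = 49.32 - 1.34q → q* = 0.6696.
The Pigouvian tax equals MEC at q*: 12.65 + 1.12×0.6696 = 13.4000.

tax = $13.40 per unit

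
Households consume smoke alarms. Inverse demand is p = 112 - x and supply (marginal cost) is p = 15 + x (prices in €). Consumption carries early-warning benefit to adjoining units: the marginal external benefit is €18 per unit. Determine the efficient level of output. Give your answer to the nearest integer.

Social marginal benefit = demand + MEB = 130 - x.
Set SMB = MC: 130 - x = 15 + x → x* = 57.5000.

x* = 58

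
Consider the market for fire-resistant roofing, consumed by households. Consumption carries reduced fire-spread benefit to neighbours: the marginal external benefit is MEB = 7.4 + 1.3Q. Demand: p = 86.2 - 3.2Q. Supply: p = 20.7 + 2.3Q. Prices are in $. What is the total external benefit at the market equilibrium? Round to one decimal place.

$180.3

Market equilibrium (private): 20.7 + 2.3Q = 86.2 - 3.2Q → Q_m = 11.9091.
Total external benefit = ∫₀^{Q_m} (7.4 + 1.3Q) dQ = 7.4×11.9091 + ½×1.3×11.9091² = 180.3147.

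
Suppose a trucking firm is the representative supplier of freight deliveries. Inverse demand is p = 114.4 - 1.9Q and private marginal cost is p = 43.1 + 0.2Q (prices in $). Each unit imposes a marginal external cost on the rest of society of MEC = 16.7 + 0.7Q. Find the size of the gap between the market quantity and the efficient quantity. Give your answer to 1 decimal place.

14.5 units

Market equilibrium (private): 43.1 + 0.2Q = 114.4 - 1.9Q → Q_m = 33.9524.
Social marginal cost = private MC + MEC = 59.8 + 0.9Q.
Set SMC = demand: 59.8 + 0.9Q = 114.4 - 1.9Q → Q* = 19.5000.
Gap = |33.9524 − 19.5000| = 14.4524.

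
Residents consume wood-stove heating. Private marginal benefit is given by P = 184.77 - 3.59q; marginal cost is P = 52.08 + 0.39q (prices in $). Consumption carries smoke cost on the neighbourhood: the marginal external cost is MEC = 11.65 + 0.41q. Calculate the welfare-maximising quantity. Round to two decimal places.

Social marginal benefit = demand − MEC = 173.12 - 4.00q.
Set SMB = MC: 173.12 - 4.00q = 52.08 + 0.39q → q* = 27.5718.

q* = 27.57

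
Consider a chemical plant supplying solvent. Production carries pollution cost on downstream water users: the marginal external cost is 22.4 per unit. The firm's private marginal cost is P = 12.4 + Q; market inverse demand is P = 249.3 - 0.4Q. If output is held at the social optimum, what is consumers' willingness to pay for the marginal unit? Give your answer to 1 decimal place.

P = 188.0

Social marginal cost = private MC + MEC = 34.8 + Q.
Set SMC = demand: 34.8 + Q = 249.3 - 0.4Q → Q* = 153.2143.
Consumer price on the demand curve at Q*: 249.3 − 0.4×153.2143 = 188.0143.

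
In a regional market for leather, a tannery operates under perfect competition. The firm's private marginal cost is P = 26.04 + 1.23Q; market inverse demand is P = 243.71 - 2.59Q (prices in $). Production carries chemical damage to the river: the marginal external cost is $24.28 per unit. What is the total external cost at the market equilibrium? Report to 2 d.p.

Market equilibrium (private): 26.04 + 1.23Q = 243.71 - 2.59Q → Q_m = 56.9817.
Total external cost = MEC × Q_m = 24.28 × 56.9817 = 1383.5157.

$1383.52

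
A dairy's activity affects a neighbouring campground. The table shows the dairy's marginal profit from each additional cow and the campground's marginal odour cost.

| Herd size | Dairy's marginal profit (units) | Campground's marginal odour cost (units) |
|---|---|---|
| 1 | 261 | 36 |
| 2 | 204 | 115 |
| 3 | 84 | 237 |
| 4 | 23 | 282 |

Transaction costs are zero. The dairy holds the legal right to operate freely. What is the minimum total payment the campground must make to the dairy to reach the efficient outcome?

Left alone the dairy would choose level 4 (marginal profit stays positive).
Efficient level: k* = 2 (marginal profit ≥ marginal odour cost through 2).
The campground must at least cover the dairy's forgone profit from cutting 4→2: 84 + 23 = 107.

107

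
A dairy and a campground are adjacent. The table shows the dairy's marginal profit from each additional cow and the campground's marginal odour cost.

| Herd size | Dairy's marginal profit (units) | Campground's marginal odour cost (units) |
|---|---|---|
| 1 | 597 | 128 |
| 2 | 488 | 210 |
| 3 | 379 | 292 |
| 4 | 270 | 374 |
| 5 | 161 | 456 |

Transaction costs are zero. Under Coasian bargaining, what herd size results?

Bargaining reaches the level where marginal profit last exceeds marginal odour cost.
That holds through level 3 (379 ≥ 292) but not at 4 (270 < 374).

3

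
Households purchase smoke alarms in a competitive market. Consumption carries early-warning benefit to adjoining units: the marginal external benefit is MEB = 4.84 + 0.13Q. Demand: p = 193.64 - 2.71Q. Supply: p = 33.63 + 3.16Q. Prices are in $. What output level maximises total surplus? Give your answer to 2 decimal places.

Social marginal benefit = demand + MEB = 198.48 - 2.58Q.
Set SMB = MC: 198.48 - 2.58Q = 33.63 + 3.16Q → Q* = 28.7195.

Q* = 28.72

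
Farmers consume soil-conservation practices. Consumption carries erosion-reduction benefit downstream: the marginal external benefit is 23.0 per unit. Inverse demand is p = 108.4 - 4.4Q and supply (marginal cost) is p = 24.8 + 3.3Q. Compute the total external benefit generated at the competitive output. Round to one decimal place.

249.7

Market equilibrium (private): 24.8 + 3.3Q = 108.4 - 4.4Q → Q_m = 10.8571.
Total external benefit = MEB × Q_m = 23.0 × 10.8571 = 249.7133.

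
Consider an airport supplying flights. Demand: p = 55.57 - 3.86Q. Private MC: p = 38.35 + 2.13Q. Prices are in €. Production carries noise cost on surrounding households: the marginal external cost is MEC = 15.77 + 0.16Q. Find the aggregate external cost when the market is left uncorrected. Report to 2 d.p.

€46.00

Market equilibrium (private): 38.35 + 2.13Q = 55.57 - 3.86Q → Q_m = 2.8748.
Total external cost = ∫₀^{Q_m} (15.77 + 0.16Q) dQ = 15.77×2.8748 + ½×0.16×2.8748² = 45.9968.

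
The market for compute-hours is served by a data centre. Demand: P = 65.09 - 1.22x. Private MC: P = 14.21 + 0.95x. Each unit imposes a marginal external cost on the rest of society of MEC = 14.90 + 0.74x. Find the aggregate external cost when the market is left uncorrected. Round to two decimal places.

Market equilibrium (private): 14.21 + 0.95x = 65.09 - 1.22x → x_m = 23.4470.
Total external cost = ∫₀^{x_m} (14.90 + 0.74x) dx = 14.90×23.4470 + ½×0.74×23.4470² = 552.7722.

552.77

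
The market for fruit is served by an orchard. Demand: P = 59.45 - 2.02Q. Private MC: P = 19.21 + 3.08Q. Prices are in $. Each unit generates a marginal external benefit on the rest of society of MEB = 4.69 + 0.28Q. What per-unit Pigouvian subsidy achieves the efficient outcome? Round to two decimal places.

subsidy = $7.30 per unit

Social marginal cost = private MC − MEB = 14.52 + 2.80Q.
Set SMC = demand: 14.52 + 2.80Q = 59.45 - 2.02Q → Q* = 9.3216.
The Pigouvian subsidy equals MEB at Q*: 4.69 + 0.28×9.3216 = 7.3000.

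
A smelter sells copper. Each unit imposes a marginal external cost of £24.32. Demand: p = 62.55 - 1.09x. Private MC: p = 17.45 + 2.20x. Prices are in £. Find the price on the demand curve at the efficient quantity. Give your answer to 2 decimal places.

P = £55.67

Social marginal cost = private MC + MEC = 41.77 + 2.20x.
Set SMC = demand: 41.77 + 2.20x = 62.55 - 1.09x → x* = 6.3161.
Consumer price on the demand curve at x*: 62.55 − 1.09×6.3161 = 55.6655.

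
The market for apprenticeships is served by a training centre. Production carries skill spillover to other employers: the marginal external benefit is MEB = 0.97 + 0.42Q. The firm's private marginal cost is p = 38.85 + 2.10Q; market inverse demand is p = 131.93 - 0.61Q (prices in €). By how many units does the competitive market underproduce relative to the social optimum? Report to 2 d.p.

6.72 units

Market equilibrium (private): 38.85 + 2.10Q = 131.93 - 0.61Q → Q_m = 34.3469.
Social marginal cost = private MC − MEB = 37.88 + 1.68Q.
Set SMC = demand: 37.88 + 1.68Q = 131.93 - 0.61Q → Q* = 41.0699.
Gap = |34.3469 − 41.0699| = 6.7230.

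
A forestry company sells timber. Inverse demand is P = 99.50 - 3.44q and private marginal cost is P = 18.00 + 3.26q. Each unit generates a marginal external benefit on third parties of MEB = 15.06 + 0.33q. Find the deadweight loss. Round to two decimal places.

DWL = 28.56

Market equilibrium (private): 18.00 + 3.26q = 99.50 - 3.44q → q_m = 12.1642.
Social marginal cost = private MC − MEB = 2.94 + 2.93q.
Set SMC = demand: 2.94 + 2.93q = 99.50 - 3.44q → q* = 15.1586.
Height of the DWL triangle at q_m is demand(q_m) − SMC(q_m) = MEB(q_m) = 19.0742.
DWL = ½ × 2.9944 × 19.0742 = 28.5579.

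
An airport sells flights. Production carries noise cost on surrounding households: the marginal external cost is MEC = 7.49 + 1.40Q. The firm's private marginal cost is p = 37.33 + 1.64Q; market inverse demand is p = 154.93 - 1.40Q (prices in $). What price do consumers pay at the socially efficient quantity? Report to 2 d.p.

P = $120.21

Social marginal cost = private MC + MEC = 44.82 + 3.04Q.
Set SMC = demand: 44.82 + 3.04Q = 154.93 - 1.40Q → Q* = 24.7995.
Consumer price on the demand curve at Q*: 154.93 − 1.40×24.7995 = 120.2107.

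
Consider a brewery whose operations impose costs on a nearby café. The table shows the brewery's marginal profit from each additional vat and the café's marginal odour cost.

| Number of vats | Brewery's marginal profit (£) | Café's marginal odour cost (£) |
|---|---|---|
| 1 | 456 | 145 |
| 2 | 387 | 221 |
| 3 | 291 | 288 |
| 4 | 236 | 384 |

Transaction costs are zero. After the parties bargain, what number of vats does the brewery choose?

Bargaining reaches the level where marginal profit last exceeds marginal odour cost.
That holds through level 3 (291 ≥ 288) but not at 4 (236 < 384).

3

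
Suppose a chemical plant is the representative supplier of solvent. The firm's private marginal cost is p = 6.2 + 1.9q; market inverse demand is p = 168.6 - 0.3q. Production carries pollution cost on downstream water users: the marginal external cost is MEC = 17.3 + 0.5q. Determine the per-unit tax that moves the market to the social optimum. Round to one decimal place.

Social marginal cost = private MC + MEC = 23.5 + 2.4q.
Set SMC = demand: 23.5 + 2.4q = 168.6 - 0.3q → q* = 53.7407.
The Pigouvian tax equals MEC at q*: 17.3 + 0.5×53.7407 = 44.1704.

tax = 44.2 per unit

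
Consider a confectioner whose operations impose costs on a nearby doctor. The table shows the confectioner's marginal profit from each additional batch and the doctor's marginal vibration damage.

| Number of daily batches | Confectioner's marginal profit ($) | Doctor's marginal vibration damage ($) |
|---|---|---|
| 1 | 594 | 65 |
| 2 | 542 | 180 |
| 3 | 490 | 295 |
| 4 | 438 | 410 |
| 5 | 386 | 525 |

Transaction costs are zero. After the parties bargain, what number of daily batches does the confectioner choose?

Bargaining reaches the level where marginal profit last exceeds marginal vibration damage.
That holds through level 4 (438 ≥ 410) but not at 5 (386 < 525).

4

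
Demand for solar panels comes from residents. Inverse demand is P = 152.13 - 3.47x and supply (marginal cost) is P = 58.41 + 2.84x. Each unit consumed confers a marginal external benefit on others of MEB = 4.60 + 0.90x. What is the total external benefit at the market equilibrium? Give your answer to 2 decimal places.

Market equilibrium (private): 58.41 + 2.84x = 152.13 - 3.47x → x_m = 14.8526.
Total external benefit = ∫₀^{x_m} (4.60 + 0.90x) dx = 4.60×14.8526 + ½×0.90×14.8526² = 167.5918.

167.59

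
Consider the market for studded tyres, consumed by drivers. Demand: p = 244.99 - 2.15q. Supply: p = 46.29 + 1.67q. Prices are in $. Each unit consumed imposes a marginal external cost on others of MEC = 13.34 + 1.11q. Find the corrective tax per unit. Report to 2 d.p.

Social marginal benefit = demand − MEC = 231.65 - 3.26q.
Set SMB = MC: 231.65 - 3.26q = 46.29 + 1.67q → q* = 37.5984.
The Pigouvian tax equals MEC at q*: 13.34 + 1.11×37.5984 = 55.0742.

tax = $55.07 per unit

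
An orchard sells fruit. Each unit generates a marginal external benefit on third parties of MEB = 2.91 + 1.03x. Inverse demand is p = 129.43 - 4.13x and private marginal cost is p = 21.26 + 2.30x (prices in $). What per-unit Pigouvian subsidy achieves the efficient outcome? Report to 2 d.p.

subsidy = $24.10 per unit

Social marginal cost = private MC − MEB = 18.35 + 1.27x.
Set SMC = demand: 18.35 + 1.27x = 129.43 - 4.13x → x* = 20.5704.
The Pigouvian subsidy equals MEB at x*: 2.91 + 1.03×20.5704 = 24.0975.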